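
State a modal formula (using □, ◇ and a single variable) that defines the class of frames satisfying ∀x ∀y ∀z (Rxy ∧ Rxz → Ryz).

◇s → □◇s

A defining formula is ◇s → □◇s (the 5 axiom).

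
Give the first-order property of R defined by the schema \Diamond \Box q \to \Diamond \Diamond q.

\forall x \forall y (xRy \to \exists w (yRw \wedge x R^2 w))

This is a Sahlqvist (Geach-type) schema ◇^1□^1q → □^0◇^2q.
Minimal-valuation argument: fix x; take any y with xR^1y and any z with xR^0z. Set V(q) to the set of worlds R-reachable from y in exactly 1 step. Then □^1q holds at y, so the antecedent holds at x; validity forces ◇^2q at z, giving a w with zR^2w and yR^1w.
First-order correspondent: \forall x \forall y (xRy \to \exists w (yRw \wedge x R^2 w)).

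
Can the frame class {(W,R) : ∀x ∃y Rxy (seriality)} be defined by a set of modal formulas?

Definable; □p → ◇p defines it

This is a Sahlqvist condition; the D axiom □p → ◇p defines it.
Suppose □p→◇p is valid. At any x set V(p)=W. Then □p at x, so ◇p at x, so x has a successor.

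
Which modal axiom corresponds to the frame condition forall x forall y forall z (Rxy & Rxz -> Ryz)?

A defining formula is ◇s → □◇s (the 5 axiom).
Suppose ◇s→□◇s is valid. Take Rxy, Rxz and set V(s)={y}. Then ◇s at x, so □◇s at x, so ◇s at z, so some w with Rzw has s; w=y, i.e. Rzy. By symmetry of the argument, Ryz.

◇s → □◇s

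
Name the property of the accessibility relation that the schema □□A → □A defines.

Density

Suppose □□A→□A is valid. Take Rxy and set V(A)={w : xR²w}. Then □□A at x, so □A at x, so A at y, i.e. ∃z(Rxz∧Rzy).
Conversely, any frame satisfying ∀x ∀y (Rxy → ∃z (Rxz ∧ Rzy)) validates the schema.
Frame condition: ∀x ∀y (Rxy → ∃z (Rxz ∧ Rzy)).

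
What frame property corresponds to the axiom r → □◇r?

symmetry

Suppose r→□◇r is valid. Take Rxy and set V(r)={x}. Then r at x, so □◇r at x, so ◇r at y, so some z with Ryz has r; z=x, i.e. Ryx.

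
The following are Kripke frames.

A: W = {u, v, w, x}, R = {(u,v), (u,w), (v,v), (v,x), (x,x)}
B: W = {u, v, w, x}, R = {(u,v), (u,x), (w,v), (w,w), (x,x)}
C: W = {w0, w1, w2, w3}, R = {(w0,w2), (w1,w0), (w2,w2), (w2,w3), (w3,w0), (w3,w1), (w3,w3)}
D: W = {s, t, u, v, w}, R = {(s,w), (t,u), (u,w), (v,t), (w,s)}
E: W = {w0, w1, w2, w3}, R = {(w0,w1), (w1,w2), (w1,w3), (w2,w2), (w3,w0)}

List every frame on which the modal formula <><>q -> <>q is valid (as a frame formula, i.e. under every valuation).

B

The schema corresponds to transitivity: forall x forall y forall z (Rxy & Ryz -> Rxz).
A: fails — Ruv and Rvx but not Rux.
B: ✓.
C: fails — Rw1w0 and Rw0w2 but not Rw1w2.
D: fails — Ruw and Rws but not Rus.
E: fails — Rw3w0 and Rw0w1 but not Rw3w1.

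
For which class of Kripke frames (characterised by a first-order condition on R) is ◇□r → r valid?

Symmetry

This is frame-equivalent to r → □◇r (substitute ¬r for r and contrapose).
Suppose r→□◇r is valid. Take Rxy and set V(r)={x}. Then r at x, so □◇r at x, so ◇r at y, so some z with Ryz has r; z=x, i.e. Ryx.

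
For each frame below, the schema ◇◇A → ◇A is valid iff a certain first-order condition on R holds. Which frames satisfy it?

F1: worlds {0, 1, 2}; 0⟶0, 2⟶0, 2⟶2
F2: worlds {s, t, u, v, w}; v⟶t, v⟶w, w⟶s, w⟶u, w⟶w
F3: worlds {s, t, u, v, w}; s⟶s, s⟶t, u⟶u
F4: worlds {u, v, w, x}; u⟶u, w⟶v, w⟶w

F1, F3, F4

Frame correspondent (Sahlqvist): ∀x ∀y ∀z (Rxy ∧ Ryz → Rxz) — i.e. transitivity.
F1: condition met.
F2: fails — Rvw and Rwu but not Rvu.
F3: condition met.
F4: condition met.
Valid on: F1, F3, F4.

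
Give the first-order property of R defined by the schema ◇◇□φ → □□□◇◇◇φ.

∀x ∀y ∀z ((xR²y ∧ xR³z) → ∃w (yRw ∧ zR³w))

This is a Sahlqvist (Geach-type) schema ◇^2□^1φ → □^3◇^3φ.
First-order correspondent: ∀x ∀y ∀z ((xR²y ∧ xR³z) → ∃w (yRw ∧ zR³w)).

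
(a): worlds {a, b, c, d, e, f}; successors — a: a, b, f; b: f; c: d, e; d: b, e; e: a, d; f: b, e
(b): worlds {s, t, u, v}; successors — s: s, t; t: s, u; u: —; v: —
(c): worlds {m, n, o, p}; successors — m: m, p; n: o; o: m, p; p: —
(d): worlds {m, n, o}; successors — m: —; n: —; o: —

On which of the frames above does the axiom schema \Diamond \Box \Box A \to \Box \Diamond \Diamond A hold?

This is the axiom for a generalized confluence (Geach) condition; its first-order frame correspondent is \forall x \forall y \forall z ((xRy \wedge xRz) \to \exists w (y R^2 w \wedge z R^2 w)).
(a): fails — aRb, aRf but no w with bR²w and fR²w.
(b): fails — tRs, tRu but no w with sR²w and uR²w.
(c): fails — mRm, mRp but no w with mR²w and pR²w.
(d): condition met.

(d)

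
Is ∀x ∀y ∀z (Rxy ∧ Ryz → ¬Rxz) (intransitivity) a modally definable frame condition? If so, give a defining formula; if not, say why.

Not modally definable

Modal frame validity is preserved under surjective bounded morphisms.
The 7-cycle (worlds a,b,c,d,e,f,g with a→b→c→d→e→f→g→a) is intransitive. Mapping every world to a single reflexive point • is a surjective bounded morphism; the reflexive point is not intransitive (R••∧R•• but R••).
So no modal formula (or set of formulas) defines exactly the intransitive frames.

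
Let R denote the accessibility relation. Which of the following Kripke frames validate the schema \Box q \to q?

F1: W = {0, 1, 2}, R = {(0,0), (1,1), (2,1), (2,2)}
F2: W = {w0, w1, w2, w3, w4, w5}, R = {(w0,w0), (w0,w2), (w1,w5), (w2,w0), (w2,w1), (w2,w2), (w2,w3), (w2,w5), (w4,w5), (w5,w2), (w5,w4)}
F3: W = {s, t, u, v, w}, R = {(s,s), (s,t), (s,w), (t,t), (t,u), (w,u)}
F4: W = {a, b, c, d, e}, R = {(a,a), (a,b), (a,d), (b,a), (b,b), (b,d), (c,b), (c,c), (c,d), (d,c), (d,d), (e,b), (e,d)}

F1

The schema corresponds to reflexivity: \forall x Rxx.
F1: condition met.
F2: fails — world w1 does not see itself.
F3: fails — world u does not see itself.
F4: fails — world e does not see itself.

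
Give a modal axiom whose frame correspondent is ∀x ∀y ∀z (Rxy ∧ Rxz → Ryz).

◇ψ → □◇ψ

The condition is the Euclidean property. The 5 schema ◇ψ → □◇ψ defines it.
Suppose ◇ψ→□◇ψ is valid. Take Rxy, Rxz and set V(ψ)={y}. Then ◇ψ at x, so □◇ψ at x, so ◇ψ at z, so some w with Rzw has ψ; w=y, i.e. Rzy. By symmetry of the argument, Ryz.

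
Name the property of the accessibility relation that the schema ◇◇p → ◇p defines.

This is frame-equivalent to □p → □□p (substitute ¬p for p and contrapose).
Suppose □p→□□p is valid. Take Rxy, Ryz and set V(p)={w : Rxw}. Then □p at x, so □□p at x, so □p at y, so p at z, i.e. Rxz.

transitivity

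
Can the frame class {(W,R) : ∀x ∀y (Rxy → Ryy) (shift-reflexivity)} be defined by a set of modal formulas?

The condition is shift-reflexivity. A defining modal formula is □(□r → r).
Suppose □(□r→r) is valid. Take Rxy and set V(r)={w : Ryw}. Then at y, □r holds; since □(□r→r) at x, □r→r at y, so r at y, i.e. Ryy.

Definable; □(□r → r) defines it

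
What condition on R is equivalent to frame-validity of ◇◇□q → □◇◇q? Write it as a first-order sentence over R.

∀x ∀y ∀z ((xR²y ∧ xRz) → ∃w (yRw ∧ zR²w))

This is a Sahlqvist (Geach-type) schema ◇^2□^1q → □^1◇^2q.
First-order correspondent: ∀x ∀y ∀z ((xR²y ∧ xRz) → ∃w (yRw ∧ zR²w)).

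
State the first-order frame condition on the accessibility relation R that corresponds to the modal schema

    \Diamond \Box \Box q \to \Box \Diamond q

This is a Sahlqvist (Geach-type) schema ◇^1□^2q → □^1◇^1q.
Minimal-valuation argument: fix x; take any y with xR^1y and any z with xR^1z. Set V(q) to the set of worlds R-reachable from y in exactly 2 steps. Then □^2q holds at y, so the antecedent holds at x; validity forces ◇^1q at z, giving a w with zR^1w and yR^2w.
First-order correspondent: \forall x \forall y \forall z ((xRy \wedge xRz) \to \exists w (y R^2 w \wedge zRw)).

\forall x \forall y \forall z ((xRy \wedge xRz) \to \exists w (y R^2 w \wedge zRw))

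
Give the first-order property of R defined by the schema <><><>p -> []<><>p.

forall x forall y forall z ((x R^3 y & xRz) -> exists w (y = w & z R^2 w))

This is a Sahlqvist (Geach-type) schema ◇^3□^0p → □^1◇^2p.
First-order correspondent: forall x forall y forall z ((x R^3 y & xRz) -> exists w (y = w & z R^2 w)).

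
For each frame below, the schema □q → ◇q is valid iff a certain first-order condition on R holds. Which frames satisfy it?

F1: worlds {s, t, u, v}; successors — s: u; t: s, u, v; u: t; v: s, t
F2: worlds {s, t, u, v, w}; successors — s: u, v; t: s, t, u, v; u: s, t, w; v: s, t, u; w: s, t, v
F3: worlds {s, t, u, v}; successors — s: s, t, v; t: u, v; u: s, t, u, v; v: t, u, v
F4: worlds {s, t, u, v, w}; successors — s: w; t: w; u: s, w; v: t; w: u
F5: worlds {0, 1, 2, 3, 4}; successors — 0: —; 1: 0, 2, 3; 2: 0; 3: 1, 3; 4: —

Frame correspondent (Sahlqvist): ∀x ∃y Rxy — i.e. seriality.
F1: satisfies the condition.
F2: satisfies the condition.
F3: satisfies the condition.
F4: satisfies the condition.
F5: fails — world 0 has no successor.
Valid on: F1, F2, F3, F4.

F1, F2, F3, F4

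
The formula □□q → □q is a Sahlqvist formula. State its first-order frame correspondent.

This is the C4 axiom.
Its frame correspondent is density — ∀x ∀y (Rxy → ∃z (Rxz ∧ Rzy)).

density: ∀x ∀y (Rxy → ∃z (Rxz ∧ Rzy))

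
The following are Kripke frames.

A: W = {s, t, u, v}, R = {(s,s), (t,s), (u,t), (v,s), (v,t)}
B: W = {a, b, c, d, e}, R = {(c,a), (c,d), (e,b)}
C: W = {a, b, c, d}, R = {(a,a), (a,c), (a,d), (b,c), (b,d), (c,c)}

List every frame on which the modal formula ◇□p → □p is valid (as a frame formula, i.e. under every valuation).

This is the axiom for the Euclidean property; its first-order frame correspondent is ∀x ∀y ∀z (Rxy ∧ Rxz → Ryz).
A: fails — Rut and Rut but not Rtt.
B: fails — Rca and Rca but not Raa.
C: fails — Rac and Raa but not Rca.
Valid on no frame.

none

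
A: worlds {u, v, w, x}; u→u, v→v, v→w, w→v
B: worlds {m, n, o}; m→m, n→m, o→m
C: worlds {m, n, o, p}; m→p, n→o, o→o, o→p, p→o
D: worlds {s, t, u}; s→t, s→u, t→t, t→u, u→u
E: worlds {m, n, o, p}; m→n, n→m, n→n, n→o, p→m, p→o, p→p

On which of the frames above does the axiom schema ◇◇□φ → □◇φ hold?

A, B, C, D

This is the axiom for a generalized confluence (Geach) condition; its first-order frame correspondent is ∀x ∀y ∀z ((xR²y ∧ xRz) → ∃w (yRw ∧ zRw)).
A: holds.
B: holds.
C: holds.
D: holds.
E: fails — mR²o, mRn but no w with oRw and nRw.
Valid on: A, B, C, D.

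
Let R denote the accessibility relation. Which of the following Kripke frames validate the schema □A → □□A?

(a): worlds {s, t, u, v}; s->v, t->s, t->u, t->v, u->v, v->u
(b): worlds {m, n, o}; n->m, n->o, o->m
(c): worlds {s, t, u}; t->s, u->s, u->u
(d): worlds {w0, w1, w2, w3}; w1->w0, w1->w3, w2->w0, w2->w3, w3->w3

This is the axiom for transitivity; its first-order frame correspondent is ∀x ∀y ∀z (Rxy ∧ Ryz → Rxz).
(a): fails — Ruv and Rvu but not Ruu.
(b): ✓.
(c): ✓.
(d): ✓.
Valid on: (b), (c), (d).

(b), (c), (d)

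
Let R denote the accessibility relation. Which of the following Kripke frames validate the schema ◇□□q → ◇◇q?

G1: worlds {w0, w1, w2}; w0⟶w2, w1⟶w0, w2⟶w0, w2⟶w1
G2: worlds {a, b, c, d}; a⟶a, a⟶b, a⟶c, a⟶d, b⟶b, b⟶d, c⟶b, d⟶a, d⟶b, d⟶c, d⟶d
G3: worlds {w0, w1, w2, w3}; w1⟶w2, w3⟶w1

G2

Frame correspondent (Sahlqvist): ∀x ∀y (xRy → ∃w (yR²w ∧ xR²w)) — i.e. a generalized confluence (Geach) condition.
G1: fails — w1Rw0 but no w with w0R²w and w1R²w.
G2: holds.
G3: fails — w1Rw2 but no w with w2R²w and w1R²w.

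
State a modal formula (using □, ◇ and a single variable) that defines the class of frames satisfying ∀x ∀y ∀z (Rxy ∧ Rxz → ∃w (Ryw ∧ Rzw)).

This is convergence; the standard corresponding axiom is .2: ◇□ψ → □◇ψ.

◇□ψ → □◇ψ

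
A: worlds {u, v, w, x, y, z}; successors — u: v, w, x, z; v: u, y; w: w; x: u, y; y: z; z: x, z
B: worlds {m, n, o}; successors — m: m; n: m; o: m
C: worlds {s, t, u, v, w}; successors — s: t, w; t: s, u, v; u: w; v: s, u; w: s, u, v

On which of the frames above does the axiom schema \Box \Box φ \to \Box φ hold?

B

The schema corresponds to density: \forall x \forall y (Rxy \to \exists z (Rxz \wedge Rzy)).
A: fails — Ruv but no t with Rut and Rtv.
B: holds.
C: fails — Rtv but no z with Rtz and Rzv.
Valid on: B.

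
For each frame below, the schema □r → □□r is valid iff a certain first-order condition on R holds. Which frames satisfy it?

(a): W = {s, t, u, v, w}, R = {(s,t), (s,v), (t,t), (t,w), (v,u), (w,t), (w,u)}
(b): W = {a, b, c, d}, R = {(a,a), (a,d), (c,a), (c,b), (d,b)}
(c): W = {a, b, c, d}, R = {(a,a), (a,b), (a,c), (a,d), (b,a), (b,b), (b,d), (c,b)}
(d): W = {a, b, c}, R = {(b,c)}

(d)

Frame correspondent (Sahlqvist): ∀x ∀y ∀z (Rxy ∧ Ryz → Rxz) — i.e. transitivity.
(a): fails — Rwt and Rtw but not Rww.
(b): fails — Rca and Rad but not Rcd.
(c): fails — Rba and Rac but not Rbc.
(d): holds.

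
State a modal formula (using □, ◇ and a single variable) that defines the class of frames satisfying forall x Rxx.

□p → p

A defining formula is □p → p (the T axiom).
Suppose □p→p is valid. At any x set V(p)={w : Rxw}. Then □p holds at x, so p holds at x, i.e. Rxx.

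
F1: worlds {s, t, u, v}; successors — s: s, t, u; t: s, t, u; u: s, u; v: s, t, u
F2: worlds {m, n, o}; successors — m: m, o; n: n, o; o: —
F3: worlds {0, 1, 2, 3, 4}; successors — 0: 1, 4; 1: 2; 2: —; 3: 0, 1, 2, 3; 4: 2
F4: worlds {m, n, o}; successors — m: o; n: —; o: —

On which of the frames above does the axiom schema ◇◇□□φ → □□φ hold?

Frame correspondent (Sahlqvist): ∀x ∀y ∀z ((xR²y ∧ xR²z) → ∃w (yR²w ∧ z = w)) — i.e. a generalized confluence (Geach) condition.
F1: holds.
F2: fails — mR²o, mR²m but no w with oR²w and m=w.
F3: fails — 0R²2, 0R²2 but no w with 2R²w and 2=w.
F4: holds.
Valid on: F1, F4.

F1, F4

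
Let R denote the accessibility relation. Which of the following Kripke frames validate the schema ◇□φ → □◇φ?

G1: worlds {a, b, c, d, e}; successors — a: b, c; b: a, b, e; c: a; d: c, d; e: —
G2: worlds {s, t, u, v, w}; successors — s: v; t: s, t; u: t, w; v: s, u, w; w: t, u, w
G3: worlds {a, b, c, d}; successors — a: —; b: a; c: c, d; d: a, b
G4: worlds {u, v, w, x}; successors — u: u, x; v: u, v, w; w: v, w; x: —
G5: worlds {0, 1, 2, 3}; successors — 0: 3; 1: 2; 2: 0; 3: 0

G5

The schema corresponds to convergence: ∀x ∀y ∀z (Rxy ∧ Rxz → ∃w (Ryw ∧ Rzw)).
G1: fails — Rbb and Rbe but b and e have no common successor.
G2: fails — Rts and Rtt but s and t have no common successor.
G3: fails — Rba and Rba but a and a have no common successor.
G4: fails — Ruu and Rux but u and x have no common successor.
G5: holds.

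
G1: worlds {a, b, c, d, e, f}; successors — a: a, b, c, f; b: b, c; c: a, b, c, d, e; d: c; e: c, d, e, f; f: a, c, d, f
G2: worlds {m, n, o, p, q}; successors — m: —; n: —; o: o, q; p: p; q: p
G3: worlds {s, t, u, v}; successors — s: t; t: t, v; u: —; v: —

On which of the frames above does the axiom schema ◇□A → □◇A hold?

G1

Frame correspondent (Sahlqvist): ∀x ∀y ∀z (Rxy ∧ Rxz → ∃w (Ryw ∧ Rzw)) — i.e. convergence.
G1: condition met.
G2: fails — Roo and Roq but o and q have no common successor.
G3: fails — Rtt and Rtv but t and v have no common successor.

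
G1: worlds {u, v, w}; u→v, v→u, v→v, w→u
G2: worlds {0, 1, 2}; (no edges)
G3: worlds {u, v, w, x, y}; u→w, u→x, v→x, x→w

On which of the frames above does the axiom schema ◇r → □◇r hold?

The schema corresponds to the Euclidean property: ∀x ∀y ∀z (Rxy ∧ Rxz → Ryz).
G1: fails — Rvu and Rvu but not Ruu.
G2: ✓.
G3: fails — Ruw and Ruw but not Rww.

G2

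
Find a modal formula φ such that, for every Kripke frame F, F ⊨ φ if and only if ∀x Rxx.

□s → s

The condition is reflexivity. The T schema □s → s defines it.
Suppose □s→s is valid. At any x set V(s)={w : Rxw}. Then □s holds at x, so s holds at x, i.e. Rxx.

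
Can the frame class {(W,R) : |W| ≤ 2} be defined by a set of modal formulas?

Any modally definable frame class is closed under disjoint unions.
Any modal formula valid on each of 3 disjoint one-world frames is valid on their disjoint union (validity is preserved under disjoint unions). Each one-world frame has |W|=1≤2, but the union has |W|=3.
So no modal formula (or set of formulas) defines exactly the |W|≤2 frames.

Not definable by any modal formula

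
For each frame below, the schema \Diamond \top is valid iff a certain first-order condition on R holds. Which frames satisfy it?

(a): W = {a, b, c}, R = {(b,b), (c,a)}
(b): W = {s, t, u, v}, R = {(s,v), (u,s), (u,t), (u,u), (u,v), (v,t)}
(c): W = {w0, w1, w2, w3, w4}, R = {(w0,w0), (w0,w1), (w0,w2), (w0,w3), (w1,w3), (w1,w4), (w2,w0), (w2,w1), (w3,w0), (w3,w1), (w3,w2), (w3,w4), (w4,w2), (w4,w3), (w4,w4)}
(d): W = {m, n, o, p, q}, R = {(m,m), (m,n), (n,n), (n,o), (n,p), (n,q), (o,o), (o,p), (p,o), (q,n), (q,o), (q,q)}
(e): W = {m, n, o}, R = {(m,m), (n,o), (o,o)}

The schema corresponds to seriality: \forall x \exists y Rxy.
(a): fails — world a has no successor.
(b): fails — world t has no successor.
(c): satisfies the condition.
(d): satisfies the condition.
(e): satisfies the condition.

(c), (d), (e)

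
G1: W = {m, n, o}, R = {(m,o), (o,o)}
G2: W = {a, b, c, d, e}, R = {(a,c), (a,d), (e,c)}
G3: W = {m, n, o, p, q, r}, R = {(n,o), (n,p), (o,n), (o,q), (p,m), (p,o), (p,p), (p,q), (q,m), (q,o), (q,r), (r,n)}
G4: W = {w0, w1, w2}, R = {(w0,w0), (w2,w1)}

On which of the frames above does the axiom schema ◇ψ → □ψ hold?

The schema corresponds to partial functionality: ∀x ∀y ∀z (Rxy ∧ Rxz → y = z).
G1: satisfies the condition.
G2: fails — a sees both c and d.
G3: fails — n sees both o and p.
G4: satisfies the condition.

G1, G4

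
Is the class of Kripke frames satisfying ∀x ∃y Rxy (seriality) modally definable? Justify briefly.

Yes — defined by □q → ◇q

Yes: it is seriality, defined by the D schema □q → ◇q.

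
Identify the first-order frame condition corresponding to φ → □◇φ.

Suppose φ→□◇φ is valid. Take Rxy and set V(φ)={x}. Then φ at x, so □◇φ at x, so ◇φ at y, so some z with Ryz has φ; z=x, i.e. Ryx.

symmetry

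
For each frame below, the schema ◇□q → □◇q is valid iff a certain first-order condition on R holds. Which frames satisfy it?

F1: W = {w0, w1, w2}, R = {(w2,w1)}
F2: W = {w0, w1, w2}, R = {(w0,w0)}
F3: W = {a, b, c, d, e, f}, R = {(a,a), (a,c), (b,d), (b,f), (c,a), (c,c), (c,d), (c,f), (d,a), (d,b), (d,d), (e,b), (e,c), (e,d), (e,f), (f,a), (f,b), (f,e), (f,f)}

Frame correspondent (Sahlqvist): ∀x ∀y ∀z (Rxy ∧ Rxz → ∃w (Ryw ∧ Rzw)) — i.e. convergence.
F1: fails — Rw2w1 and Rw2w1 but w1 and w1 have no common successor.
F2: holds.
F3: fails — Rda and Rdb but a and b have no common successor.

F2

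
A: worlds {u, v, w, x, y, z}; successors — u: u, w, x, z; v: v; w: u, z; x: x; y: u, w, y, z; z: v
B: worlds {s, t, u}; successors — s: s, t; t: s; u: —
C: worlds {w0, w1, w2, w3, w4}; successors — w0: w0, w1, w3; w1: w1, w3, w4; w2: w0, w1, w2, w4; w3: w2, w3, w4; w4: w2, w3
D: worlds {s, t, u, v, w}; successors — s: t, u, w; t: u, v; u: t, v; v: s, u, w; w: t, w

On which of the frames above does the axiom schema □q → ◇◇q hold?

A, C, D

Frame correspondent (Sahlqvist): ∀x ∃w (xRw ∧ xR²w) — i.e. a generalized confluence (Geach) condition.
A: satisfies the condition.
B: fails — at u but no w with uRw and uR²w.
C: satisfies the condition.
D: satisfies the condition.
Valid on: A, C, D.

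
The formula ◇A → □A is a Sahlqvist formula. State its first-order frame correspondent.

Suppose ◇A→□A is valid. Take Rxy, Rxz and set V(A)={y}. Then ◇A at x, so □A at x, so A at z, i.e. z=y.

partial functionality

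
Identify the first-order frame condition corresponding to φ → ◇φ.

Equivalently (dual form): □φ → φ.
Suppose □φ→φ is valid. At any x set V(φ)={w : Rxw}. Then □φ holds at x, so φ holds at x, i.e. Rxx.

Reflexivity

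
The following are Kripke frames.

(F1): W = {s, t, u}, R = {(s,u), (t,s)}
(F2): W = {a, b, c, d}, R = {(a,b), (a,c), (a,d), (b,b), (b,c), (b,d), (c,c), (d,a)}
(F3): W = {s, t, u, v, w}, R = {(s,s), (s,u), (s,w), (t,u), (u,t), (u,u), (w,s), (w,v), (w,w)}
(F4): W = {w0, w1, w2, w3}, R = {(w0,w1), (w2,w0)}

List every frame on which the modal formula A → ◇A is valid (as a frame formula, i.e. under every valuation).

none

This is the axiom for reflexivity; its first-order frame correspondent is ∀x Rxx.
(F1): fails — world s does not see itself.
(F2): fails — world a does not see itself.
(F3): fails — world t does not see itself.
(F4): fails — world w0 does not see itself.
Valid on no frame.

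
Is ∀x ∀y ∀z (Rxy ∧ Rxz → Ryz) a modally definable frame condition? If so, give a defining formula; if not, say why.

Yes, by ◇q → □◇q

The condition is the Euclidean property. A defining modal formula is ◇q → □◇q.
Suppose ◇q→□◇q is valid. Take Rxy, Rxz and set V(q)={y}. Then ◇q at x, so □◇q at x, so ◇q at z, so some w with Rzw has q; w=y, i.e. Rzy. By symmetry of the argument, Ryz.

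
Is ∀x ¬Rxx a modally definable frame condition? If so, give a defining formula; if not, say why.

Modal frame validity is preserved under surjective bounded morphisms.
The 3-cycle (worlds 0,1,2 with 0→1→2→0) is irreflexive, and the map sending every world to a single reflexive point • is a surjective bounded morphism (forth: every edge maps to (•,•); back: every world has a successor). So any modal formula valid on the 3-cycle is also valid on the reflexive point, which is not irreflexive.
So no modal formula (or set of formulas) defines exactly the irreflexive frames.

No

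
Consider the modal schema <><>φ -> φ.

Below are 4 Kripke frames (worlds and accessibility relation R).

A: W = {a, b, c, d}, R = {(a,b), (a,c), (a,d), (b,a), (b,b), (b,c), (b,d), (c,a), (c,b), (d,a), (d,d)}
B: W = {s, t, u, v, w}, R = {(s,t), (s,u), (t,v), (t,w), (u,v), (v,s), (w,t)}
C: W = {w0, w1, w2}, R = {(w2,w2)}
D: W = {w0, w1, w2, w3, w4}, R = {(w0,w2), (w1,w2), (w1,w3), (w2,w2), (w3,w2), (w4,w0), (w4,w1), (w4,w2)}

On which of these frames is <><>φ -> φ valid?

C

The schema corresponds to a generalized confluence (Geach) condition: forall x forall y (x R^2 y -> exists w (y = w & x = w)).
A: fails — aR²b but b ≠ a.
B: fails — sR²v but v ≠ s.
C: condition met.
D: fails — w0R²w2 but w2 ≠ w0.
Valid on: C.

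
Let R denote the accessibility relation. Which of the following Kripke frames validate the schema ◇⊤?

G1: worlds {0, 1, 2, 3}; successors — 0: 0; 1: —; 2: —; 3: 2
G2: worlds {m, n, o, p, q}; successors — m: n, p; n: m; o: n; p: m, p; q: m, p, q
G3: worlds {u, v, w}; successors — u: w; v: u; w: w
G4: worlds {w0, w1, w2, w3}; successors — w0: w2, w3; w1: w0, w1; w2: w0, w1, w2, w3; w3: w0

Frame correspondent (Sahlqvist): ∀x ∃y Rxy — i.e. seriality.
G1: fails — world 1 has no successor.
G2: holds.
G3: holds.
G4: holds.
Valid on: G2, G3, G4.

G2, G3, G4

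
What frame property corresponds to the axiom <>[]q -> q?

This schema is equivalent to the B axiom q → □◇q.
Its frame correspondent is symmetry — forall x forall y (Rxy -> Ryx).

symmetry: forall x forall y (Rxy -> Ryx)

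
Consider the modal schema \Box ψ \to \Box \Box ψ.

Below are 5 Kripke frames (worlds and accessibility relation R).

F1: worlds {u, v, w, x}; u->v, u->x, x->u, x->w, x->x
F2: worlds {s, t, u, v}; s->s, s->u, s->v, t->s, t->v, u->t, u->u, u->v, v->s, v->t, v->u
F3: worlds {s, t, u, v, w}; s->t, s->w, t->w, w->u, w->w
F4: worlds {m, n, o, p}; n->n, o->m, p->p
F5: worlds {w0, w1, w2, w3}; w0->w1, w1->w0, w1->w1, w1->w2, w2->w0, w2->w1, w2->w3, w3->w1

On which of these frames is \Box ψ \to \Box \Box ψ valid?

F4

Frame correspondent (Sahlqvist): \forall x \forall y \forall z (Rxy \wedge Ryz \to Rxz) — i.e. transitivity.
F1: fails — Rxu and Ruv but not Rxv.
F2: fails — Ruv and Rvs but not Rus.
F3: fails — Rtw and Rwu but not Rtu.
F4: holds.
F5: fails — Rw1w2 and Rw2w3 but not Rw1w3.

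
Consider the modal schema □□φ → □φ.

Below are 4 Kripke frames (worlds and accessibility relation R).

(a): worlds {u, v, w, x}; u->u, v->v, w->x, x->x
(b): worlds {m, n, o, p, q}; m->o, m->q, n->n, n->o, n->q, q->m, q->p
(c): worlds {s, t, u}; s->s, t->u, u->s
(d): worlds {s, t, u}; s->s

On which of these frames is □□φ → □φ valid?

(a), (d)

The schema corresponds to density: ∀x ∀y (Rxy → ∃z (Rxz ∧ Rzy)).
(a): ✓.
(b): fails — Rmo but no z with Rmz and Rzo.
(c): fails — Rtu but no z with Rtz and Rzu.
(d): ✓.
Valid on: (a), (d).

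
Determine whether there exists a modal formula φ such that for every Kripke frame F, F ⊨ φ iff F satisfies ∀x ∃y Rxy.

Yes — defined by □p → ◇p

Yes: it is seriality, defined by the D schema □p → ◇p.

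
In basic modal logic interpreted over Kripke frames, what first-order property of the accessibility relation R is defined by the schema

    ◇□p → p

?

Equivalently (dual form): p → □◇p.
Suppose p→□◇p is valid. Take Rxy and set V(p)={x}. Then p at x, so □◇p at x, so ◇p at y, so some z with Ryz has p; z=x, i.e. Ryx.

symmetry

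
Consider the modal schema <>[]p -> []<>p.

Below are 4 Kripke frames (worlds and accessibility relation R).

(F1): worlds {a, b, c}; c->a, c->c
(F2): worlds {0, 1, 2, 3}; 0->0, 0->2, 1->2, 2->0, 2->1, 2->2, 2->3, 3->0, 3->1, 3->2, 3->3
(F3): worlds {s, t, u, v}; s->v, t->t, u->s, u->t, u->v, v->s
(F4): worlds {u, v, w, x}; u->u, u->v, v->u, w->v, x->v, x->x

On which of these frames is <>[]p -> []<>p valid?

(F2)

The schema corresponds to convergence: forall x forall y forall z (Rxy & Rxz -> exists w (Ryw & Rzw)).
(F1): fails — Rca and Rca but a and a have no common successor.
(F2): ✓.
(F3): fails — Ruv and Rut but v and t have no common successor.
(F4): fails — Rxx and Rxv but x and v have no common successor.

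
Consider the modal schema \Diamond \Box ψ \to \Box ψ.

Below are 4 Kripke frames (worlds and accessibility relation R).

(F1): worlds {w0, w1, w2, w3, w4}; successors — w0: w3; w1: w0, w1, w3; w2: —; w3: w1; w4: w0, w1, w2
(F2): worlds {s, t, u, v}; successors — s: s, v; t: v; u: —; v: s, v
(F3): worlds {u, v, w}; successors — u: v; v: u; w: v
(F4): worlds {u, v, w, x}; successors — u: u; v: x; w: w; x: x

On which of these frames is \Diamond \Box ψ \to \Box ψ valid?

The schema corresponds to the Euclidean property: \forall x \forall y \forall z (Rxy \wedge Rxz \to Ryz).
(F1): fails — Rw0w3 and Rw0w3 but not Rw3w3.
(F2): ✓.
(F3): fails — Ruv and Ruv but not Rvv.
(F4): ✓.

(F2), (F4)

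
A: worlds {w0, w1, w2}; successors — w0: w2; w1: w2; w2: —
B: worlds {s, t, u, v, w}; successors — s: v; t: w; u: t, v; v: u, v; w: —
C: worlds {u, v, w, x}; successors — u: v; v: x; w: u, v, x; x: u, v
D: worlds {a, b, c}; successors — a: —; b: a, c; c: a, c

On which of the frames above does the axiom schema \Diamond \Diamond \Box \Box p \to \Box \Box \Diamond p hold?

The schema corresponds to a generalized confluence (Geach) condition: \forall x \forall y \forall z ((x R^2 y \wedge x R^2 z) \to \exists w (y R^2 w \wedge zRw)).
A: holds.
B: fails — uR²u, uR²w but no w* with uR²w* and wRw*.
C: fails — vR²u, vR²u but no t with uR²t and uRt.
D: fails — bR²a, bR²a but no w with aR²w and aRw.
Valid on: A.

A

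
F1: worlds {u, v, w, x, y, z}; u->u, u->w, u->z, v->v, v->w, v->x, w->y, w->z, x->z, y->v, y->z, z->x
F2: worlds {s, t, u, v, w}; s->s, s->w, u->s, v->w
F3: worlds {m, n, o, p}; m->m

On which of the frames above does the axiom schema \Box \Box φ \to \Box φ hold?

This is the axiom for density; its first-order frame correspondent is \forall x \forall y (Rxy \to \exists z (Rxz \wedge Rzy)).
F1: fails — Rxz but no t with Rxt and Rtz.
F2: fails — Rvw but no z with Rvz and Rzw.
F3: satisfies the condition.

F3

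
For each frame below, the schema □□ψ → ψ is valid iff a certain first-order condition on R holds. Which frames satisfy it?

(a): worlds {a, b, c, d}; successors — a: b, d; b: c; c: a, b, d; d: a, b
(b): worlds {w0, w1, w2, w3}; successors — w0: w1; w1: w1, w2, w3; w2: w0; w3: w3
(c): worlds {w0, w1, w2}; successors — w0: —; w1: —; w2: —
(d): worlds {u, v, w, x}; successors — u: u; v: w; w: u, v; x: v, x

(a), (d)

Frame correspondent (Sahlqvist): ∀x ∃w (xR²w ∧ x = w) — i.e. a generalized confluence (Geach) condition.
(a): condition met.
(b): fails — at w0 but no w with w0R²w and w0=w.
(c): fails — at w0 but no w with w0R²w and w0=w.
(d): condition met.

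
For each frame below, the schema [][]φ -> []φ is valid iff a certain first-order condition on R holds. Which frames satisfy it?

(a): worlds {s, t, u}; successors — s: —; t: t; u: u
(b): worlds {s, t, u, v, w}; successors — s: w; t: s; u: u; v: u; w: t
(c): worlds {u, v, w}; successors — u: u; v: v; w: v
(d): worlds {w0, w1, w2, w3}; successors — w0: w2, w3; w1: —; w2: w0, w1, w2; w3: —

Frame correspondent (Sahlqvist): forall x forall y (Rxy -> exists z (Rxz & Rzy)) — i.e. density.
(a): satisfies the condition.
(b): fails — Rwt but no z with Rwz and Rzt.
(c): satisfies the condition.
(d): fails — Rw0w3 but no z with Rw0z and Rzw3.

(a), (c)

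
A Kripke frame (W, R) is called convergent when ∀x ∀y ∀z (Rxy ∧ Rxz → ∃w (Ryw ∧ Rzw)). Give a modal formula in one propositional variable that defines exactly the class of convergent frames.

◇□p → □◇p

The condition is convergence. The .2 schema ◇□p → □◇p defines it.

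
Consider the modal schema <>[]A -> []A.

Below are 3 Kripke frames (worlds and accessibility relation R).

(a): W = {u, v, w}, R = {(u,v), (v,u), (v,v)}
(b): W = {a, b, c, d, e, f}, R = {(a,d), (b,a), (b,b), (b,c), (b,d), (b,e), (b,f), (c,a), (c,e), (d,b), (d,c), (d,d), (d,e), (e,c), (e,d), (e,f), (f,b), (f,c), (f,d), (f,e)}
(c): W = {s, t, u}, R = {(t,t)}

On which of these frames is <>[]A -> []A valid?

(c)

Frame correspondent (Sahlqvist): forall x forall y forall z (Rxy & Rxz -> Ryz) — i.e. the Euclidean property.
(a): fails — Rvu and Rvu but not Ruu.
(b): fails — Rbd and Rbf but not Rdf.
(c): ✓.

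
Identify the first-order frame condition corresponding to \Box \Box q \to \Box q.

Suppose □□q→□q is valid. Take Rxy and set V(q)={w : xR²w}. Then □□q at x, so □q at x, so q at y, i.e. ∃z(Rxz∧Rzy).

density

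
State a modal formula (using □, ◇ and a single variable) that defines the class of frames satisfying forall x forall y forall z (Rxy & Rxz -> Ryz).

The condition is the Euclidean property. The 5 schema ◇ψ → □◇ψ defines it.

◇ψ → □◇ψ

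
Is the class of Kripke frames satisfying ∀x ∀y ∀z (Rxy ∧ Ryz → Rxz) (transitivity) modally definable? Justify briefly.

Yes: it is transitivity, defined by the 4 schema □r → □□r.
Suppose □r→□□r is valid. Take Rxy, Ryz and set V(r)={w : Rxw}. Then □r at x, so □□r at x, so □r at y, so r at z, i.e. Rxz.

Yes, by □r → □□r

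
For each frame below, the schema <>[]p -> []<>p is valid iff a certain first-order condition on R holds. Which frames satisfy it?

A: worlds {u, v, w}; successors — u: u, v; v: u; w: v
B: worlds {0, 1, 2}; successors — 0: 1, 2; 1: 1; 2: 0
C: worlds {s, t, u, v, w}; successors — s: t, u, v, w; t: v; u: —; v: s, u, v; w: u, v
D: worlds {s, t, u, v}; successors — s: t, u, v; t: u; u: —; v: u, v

A

The schema corresponds to convergence: forall x forall y forall z (Rxy & Rxz -> exists w (Ryw & Rzw)).
A: holds.
B: fails — R01 and R02 but 1 and 2 have no common successor.
C: fails — Rsv and Rsu but v and u have no common successor.
D: fails — Rsv and Rsu but v and u have no common successor.
Valid on: A.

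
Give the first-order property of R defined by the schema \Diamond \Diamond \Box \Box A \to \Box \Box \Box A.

This is a Sahlqvist (Geach-type) schema ◇^2□^2A → □^3◇^0A.
Minimal-valuation argument: fix x; take any y with xR^2y and any z with xR^3z. Set V(A) to the set of worlds R-reachable from y in exactly 2 steps. Then □^2A holds at y, so the antecedent holds at x; validity forces ◇^0A at z, giving a w with zR^0w and yR^2w.
First-order correspondent: \forall x \forall y \forall z ((x R^2 y \wedge x R^3 z) \to \exists w (y R^2 w \wedge z = w)).

\forall x \forall y \forall z ((x R^2 y \wedge x R^3 z) \to \exists w (y R^2 w \wedge z = w))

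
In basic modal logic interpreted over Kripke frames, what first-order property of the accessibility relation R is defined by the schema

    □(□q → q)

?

Suppose □(□q→q) is valid. Take Rxy and set V(q)={w : Ryw}. Then at y, □q holds; since □(□q→q) at x, □q→q at y, so q at y, i.e. Ryy.

shift-reflexivity: ∀x ∀y (Rxy → Ryy)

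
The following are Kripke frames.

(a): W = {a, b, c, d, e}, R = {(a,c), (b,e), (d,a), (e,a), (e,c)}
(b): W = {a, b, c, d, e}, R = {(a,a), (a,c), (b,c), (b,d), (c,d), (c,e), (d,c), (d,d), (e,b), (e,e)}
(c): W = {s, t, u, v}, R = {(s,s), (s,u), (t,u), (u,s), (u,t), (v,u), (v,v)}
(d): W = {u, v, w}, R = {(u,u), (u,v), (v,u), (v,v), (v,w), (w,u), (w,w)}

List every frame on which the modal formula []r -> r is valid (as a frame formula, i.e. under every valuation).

(d)

The schema corresponds to reflexivity: forall x Rxx.
(a): fails — world a does not see itself.
(b): fails — world b does not see itself.
(c): fails — world t does not see itself.
(d): satisfies the condition.
Valid on: (d).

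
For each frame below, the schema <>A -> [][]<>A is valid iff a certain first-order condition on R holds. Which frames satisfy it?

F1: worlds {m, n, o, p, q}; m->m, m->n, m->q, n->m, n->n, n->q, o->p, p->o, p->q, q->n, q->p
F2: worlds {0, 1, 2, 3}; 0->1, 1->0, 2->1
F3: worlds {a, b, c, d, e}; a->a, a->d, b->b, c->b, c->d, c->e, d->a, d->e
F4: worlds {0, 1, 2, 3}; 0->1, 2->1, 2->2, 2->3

This is the axiom for a generalized confluence (Geach) condition; its first-order frame correspondent is forall x forall y forall z ((xRy & x R^2 z) -> exists w (y = w & zRw)).
F1: fails — mRm, mR²p but no w with m=w and pRw.
F2: ✓.
F3: fails — aRa, aR²e but no w with a=w and eRw.
F4: fails — 2R1, 2R²1 but no w with 1=w and 1Rw.
Valid on: F2.

F2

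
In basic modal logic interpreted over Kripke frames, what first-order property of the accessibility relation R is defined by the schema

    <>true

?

seriality: forall x exists y Rxy

◇⊤ holds at w iff w has a successor, so frame-validity of ◇⊤ is exactly seriality. Equivalently via □p → ◇p:
Suppose □p→◇p is valid. At any x set V(p)=W. Then □p at x, so ◇p at x, so x has a successor.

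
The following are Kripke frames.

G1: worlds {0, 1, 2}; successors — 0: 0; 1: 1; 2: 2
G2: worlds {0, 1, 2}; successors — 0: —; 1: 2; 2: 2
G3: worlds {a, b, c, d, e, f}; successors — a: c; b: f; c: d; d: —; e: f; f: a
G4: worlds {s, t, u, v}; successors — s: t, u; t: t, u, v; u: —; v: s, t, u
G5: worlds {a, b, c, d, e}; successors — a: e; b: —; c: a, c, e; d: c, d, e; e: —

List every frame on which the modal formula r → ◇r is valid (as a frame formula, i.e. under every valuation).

This is the axiom for reflexivity; its first-order frame correspondent is ∀x Rxx.
G1: ✓.
G2: fails — world 0 does not see itself.
G3: fails — world a does not see itself.
G4: fails — world s does not see itself.
G5: fails — world a does not see itself.

G1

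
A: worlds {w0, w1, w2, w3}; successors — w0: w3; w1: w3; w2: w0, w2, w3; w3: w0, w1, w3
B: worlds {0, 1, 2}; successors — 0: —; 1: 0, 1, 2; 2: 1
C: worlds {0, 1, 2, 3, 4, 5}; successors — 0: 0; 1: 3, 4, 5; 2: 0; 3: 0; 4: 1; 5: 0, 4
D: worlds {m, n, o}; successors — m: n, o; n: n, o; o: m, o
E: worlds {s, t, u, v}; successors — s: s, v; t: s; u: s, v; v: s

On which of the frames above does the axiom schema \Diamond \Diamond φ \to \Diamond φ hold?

This is the axiom for transitivity; its first-order frame correspondent is \forall x \forall y \forall z (Rxy \wedge Ryz \to Rxz).
A: fails — Rw1w3 and Rw3w1 but not Rw1w1.
B: fails — R21 and R12 but not R22.
C: fails — R14 and R41 but not R11.
D: fails — Rom and Rmn but not Ron.
E: fails — Rts and Rsv but not Rtv.
Valid on no frame.

none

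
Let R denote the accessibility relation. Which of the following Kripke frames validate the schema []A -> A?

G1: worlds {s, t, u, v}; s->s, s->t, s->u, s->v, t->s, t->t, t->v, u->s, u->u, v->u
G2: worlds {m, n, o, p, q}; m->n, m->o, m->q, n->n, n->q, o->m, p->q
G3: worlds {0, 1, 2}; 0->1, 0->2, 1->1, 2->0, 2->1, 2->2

none

Frame correspondent (Sahlqvist): forall x Rxx — i.e. reflexivity.
G1: fails — world v does not see itself.
G2: fails — world m does not see itself.
G3: fails — world 0 does not see itself.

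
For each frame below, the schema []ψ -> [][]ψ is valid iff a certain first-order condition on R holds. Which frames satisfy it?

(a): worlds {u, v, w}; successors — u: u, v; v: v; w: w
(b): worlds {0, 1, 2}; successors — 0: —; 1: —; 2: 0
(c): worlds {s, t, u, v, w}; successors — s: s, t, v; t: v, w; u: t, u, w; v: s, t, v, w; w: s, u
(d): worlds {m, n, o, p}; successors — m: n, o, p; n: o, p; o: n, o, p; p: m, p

(a), (b)

Frame correspondent (Sahlqvist): forall x forall y forall z (Rxy & Ryz -> Rxz) — i.e. transitivity.
(a): holds.
(b): holds.
(c): fails — Rtv and Rvt but not Rtt.
(d): fails — Rop and Rpm but not Rom.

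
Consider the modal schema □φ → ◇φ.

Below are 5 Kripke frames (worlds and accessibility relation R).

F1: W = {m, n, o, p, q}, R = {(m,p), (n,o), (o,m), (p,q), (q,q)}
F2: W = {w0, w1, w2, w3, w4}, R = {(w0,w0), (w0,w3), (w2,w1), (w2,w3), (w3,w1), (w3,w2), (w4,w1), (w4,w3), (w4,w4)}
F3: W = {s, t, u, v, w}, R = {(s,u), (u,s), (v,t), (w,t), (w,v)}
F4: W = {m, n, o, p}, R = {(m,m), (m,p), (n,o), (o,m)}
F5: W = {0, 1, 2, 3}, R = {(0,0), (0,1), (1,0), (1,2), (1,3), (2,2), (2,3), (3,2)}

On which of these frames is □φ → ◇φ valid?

F1, F5

This is the axiom for seriality; its first-order frame correspondent is ∀x ∃y Rxy.
F1: satisfies the condition.
F2: fails — world w1 has no successor.
F3: fails — world t has no successor.
F4: fails — world p has no successor.
F5: satisfies the condition.
Valid on: F1, F5.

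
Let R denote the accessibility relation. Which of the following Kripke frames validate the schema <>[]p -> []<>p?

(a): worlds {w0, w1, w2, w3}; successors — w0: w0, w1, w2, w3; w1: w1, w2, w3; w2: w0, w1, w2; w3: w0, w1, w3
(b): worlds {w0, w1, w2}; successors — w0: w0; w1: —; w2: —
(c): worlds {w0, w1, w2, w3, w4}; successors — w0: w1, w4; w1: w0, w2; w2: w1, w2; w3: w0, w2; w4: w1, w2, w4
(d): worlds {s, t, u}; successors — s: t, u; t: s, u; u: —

(a), (b), (c)

This is the axiom for convergence; its first-order frame correspondent is forall x forall y forall z (Rxy & Rxz -> exists w (Ryw & Rzw)).
(a): holds.
(b): holds.
(c): holds.
(d): fails — Rsu and Rsu but u and u have no common successor.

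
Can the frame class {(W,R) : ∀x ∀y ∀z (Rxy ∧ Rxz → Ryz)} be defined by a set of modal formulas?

Yes — defined by ◇p → □◇p

The condition is the Euclidean property. A defining modal formula is ◇p → □◇p.
Suppose ◇p→□◇p is valid. Take Rxy, Rxz and set V(p)={y}. Then ◇p at x, so □◇p at x, so ◇p at z, so some w with Rzw has p; w=y, i.e. Rzy. By symmetry of the argument, Ryz.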